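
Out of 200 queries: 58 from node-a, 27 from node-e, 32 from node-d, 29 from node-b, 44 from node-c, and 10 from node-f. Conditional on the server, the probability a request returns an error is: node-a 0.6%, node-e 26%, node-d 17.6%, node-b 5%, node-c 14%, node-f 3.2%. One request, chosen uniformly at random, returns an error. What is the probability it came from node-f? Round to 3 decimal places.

0.015

Unnormalized posteriors (prior × likelihood):
  node-a: 0.29 × 0.006 = 0.00174
  node-e: 0.135 × 0.26 = 0.0351
  node-d: 0.16 × 0.176 = 0.02816
  node-b: 0.145 × 0.05 = 0.00725
  node-c: 0.22 × 0.14 = 0.0308
  node-f: 0.05 × 0.032 = 0.0016
Total = 0.10465.
P(node-f | evidence) = 0.0016 / 0.10465 ≈ 0.015.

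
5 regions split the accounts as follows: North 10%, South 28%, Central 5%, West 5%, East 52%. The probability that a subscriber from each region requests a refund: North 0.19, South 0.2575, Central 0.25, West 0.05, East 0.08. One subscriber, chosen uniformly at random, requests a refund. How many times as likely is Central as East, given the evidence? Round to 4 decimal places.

0.3005

Compute prior × likelihood for every hypothesis:
  North: 0.1 × 0.19 = 0.019
  South: 0.28 × 0.2575 = 0.0721
  Central: 0.05 × 0.25 = 0.0125
  West: 0.05 × 0.05 = 0.0025
  East: 0.52 × 0.08 = 0.0416
Total = 0.1477.
The ratio is 0.0125 / 0.0416 (the normalizer cancels) = 0.3005.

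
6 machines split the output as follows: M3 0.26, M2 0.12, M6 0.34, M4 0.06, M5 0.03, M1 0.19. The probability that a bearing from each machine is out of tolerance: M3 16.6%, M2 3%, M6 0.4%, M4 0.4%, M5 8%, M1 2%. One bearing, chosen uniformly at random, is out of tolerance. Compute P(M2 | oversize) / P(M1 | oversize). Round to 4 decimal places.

0.9474

By Bayes' rule, posterior ∝ prior × likelihood:
  M3: 0.26 × 0.166 = 0.04316
  M2: 0.12 × 0.03 = 0.0036
  M6: 0.34 × 0.004 = 0.00136
  M4: 0.06 × 0.004 = 0.00024
  M5: 0.03 × 0.08 = 0.0024
  M1: 0.19 × 0.02 = 0.0038
Total = 0.05456.
The ratio is 0.0036 / 0.0038 (the normalizer cancels) = 0.9474.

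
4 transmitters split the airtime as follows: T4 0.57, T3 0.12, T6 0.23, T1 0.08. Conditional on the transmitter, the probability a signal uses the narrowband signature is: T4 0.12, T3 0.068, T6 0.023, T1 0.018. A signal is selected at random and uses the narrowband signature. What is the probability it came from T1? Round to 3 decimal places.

Prior × likelihood for each hypothesis:
  T4: 0.57 × 0.12 = 0.0684
  T3: 0.12 × 0.068 = 0.00816
  T6: 0.23 × 0.023 = 0.00529
  T1: 0.08 × 0.018 = 0.00144
Sum = 0.08329.
P(T1 | evidence) = 0.00144 / 0.08329 ≈ 0.017.

0.017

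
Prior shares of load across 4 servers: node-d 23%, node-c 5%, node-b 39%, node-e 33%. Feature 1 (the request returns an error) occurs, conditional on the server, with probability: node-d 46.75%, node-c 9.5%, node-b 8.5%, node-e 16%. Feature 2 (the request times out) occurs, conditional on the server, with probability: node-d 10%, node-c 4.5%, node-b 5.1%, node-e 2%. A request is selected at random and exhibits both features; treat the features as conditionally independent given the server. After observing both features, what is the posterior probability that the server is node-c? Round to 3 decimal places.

0.016

Unnormalized posteriors (prior × likelihood):
  node-d: 0.23 × 0.4675 × 0.1 = 0.0107525
  node-c: 0.05 × 0.095 × 0.045 = 0.00021375
  node-b: 0.39 × 0.085 × 0.051 = 0.00169065
  node-e: 0.33 × 0.16 × 0.02 = 0.001056
Normalizing constant = 0.0137129.
P(node-c | evidence) = 0.00021375 / 0.0137129 ≈ 0.016.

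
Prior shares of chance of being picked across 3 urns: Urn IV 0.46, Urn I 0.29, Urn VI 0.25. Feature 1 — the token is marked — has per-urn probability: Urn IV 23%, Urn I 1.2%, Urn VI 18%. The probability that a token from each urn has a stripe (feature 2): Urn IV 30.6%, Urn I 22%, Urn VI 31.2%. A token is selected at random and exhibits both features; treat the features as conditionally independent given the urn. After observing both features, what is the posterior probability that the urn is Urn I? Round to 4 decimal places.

0.0162

By Bayes' rule, posterior ∝ prior × likelihood:
  Urn IV: 0.46 × 0.23 × 0.306 = 0.0323748
  Urn I: 0.29 × 0.012 × 0.22 = 0.0007656
  Urn VI: 0.25 × 0.18 × 0.312 = 0.01404
Normalizing constant = 0.0471804.
P(Urn I | evidence) = 0.0007656 / 0.0471804 ≈ 0.0162.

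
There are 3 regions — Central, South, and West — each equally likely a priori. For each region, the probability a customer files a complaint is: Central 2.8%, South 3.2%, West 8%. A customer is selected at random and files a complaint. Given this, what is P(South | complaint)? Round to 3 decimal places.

Since the prior is uniform, the posterior is proportional to the likelihood:
  Central: 0.028
  South: 0.032
  West: 0.08
Sum = 0.14.
P(South | evidence) = 0.032 / 0.14 ≈ 0.229.

0.229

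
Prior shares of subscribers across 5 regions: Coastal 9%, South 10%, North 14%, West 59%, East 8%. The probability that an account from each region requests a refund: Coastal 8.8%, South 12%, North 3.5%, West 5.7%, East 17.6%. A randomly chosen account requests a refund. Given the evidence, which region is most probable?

Prior × likelihood for each hypothesis:
  Coastal: 0.09 × 0.088 = 0.00792
  South: 0.1 × 0.12 = 0.012
  North: 0.14 × 0.035 = 0.0049
  West: 0.59 × 0.057 = 0.03363
  East: 0.08 × 0.176 = 0.01408
Normalizing constant = 0.07253.
Largest term belongs to West, so West is most probable.

West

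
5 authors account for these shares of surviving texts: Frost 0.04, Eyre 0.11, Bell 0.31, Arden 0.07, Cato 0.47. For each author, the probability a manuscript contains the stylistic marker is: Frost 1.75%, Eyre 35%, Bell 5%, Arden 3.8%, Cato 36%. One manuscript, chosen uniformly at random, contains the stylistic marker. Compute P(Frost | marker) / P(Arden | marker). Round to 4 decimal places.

0.2632

Unnormalized posteriors (prior × likelihood):
  Frost: 0.04 × 0.0175 = 0.0007
  Eyre: 0.11 × 0.35 = 0.0385
  Bell: 0.31 × 0.05 = 0.0155
  Arden: 0.07 × 0.038 = 0.00266
  Cato: 0.47 × 0.36 = 0.1692
Sum = 0.22656.
The ratio is 0.0007 / 0.00266 (the normalizer cancels) = 0.2632.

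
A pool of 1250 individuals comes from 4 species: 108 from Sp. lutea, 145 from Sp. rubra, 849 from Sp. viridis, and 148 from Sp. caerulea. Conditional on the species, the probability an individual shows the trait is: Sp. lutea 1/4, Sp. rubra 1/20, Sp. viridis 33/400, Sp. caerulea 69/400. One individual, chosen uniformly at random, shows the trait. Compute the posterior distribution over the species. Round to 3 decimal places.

Sp. lutea 0.208, Sp. rubra 0.056, Sp. viridis 0.540, Sp. caerulea 0.197

Compute prior × likelihood for every hypothesis:
  Sp. lutea: 0.0864 × 0.25 = 0.0216
  Sp. rubra: 0.116 × 0.05 = 0.0058
  Sp. viridis: 0.6792 × 0.0825 = 0.056034
  Sp. caerulea: 0.1184 × 0.1725 = 0.020424
Normalizing constant = 0.103858.
P(Sp. lutea | trait) = 0.0216/0.103858 ≈ 0.208
P(Sp. rubra | trait) = 0.0058/0.103858 ≈ 0.056
P(Sp. viridis | trait) = 0.056034/0.103858 ≈ 0.540
P(Sp. caerulea | trait) = 0.020424/0.103858 ≈ 0.197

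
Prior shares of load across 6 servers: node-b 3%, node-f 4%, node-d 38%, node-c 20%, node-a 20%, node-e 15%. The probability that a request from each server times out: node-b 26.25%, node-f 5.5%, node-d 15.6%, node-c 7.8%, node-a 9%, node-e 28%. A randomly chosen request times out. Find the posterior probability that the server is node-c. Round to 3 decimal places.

By Bayes' rule, posterior ∝ prior × likelihood:
  node-b: 0.03 × 0.2625 = 0.007875
  node-f: 0.04 × 0.055 = 0.0022
  node-d: 0.38 × 0.156 = 0.05928
  node-c: 0.2 × 0.078 = 0.0156
  node-a: 0.2 × 0.09 = 0.018
  node-e: 0.15 × 0.28 = 0.042
Total = 0.144955.
P(node-c | evidence) = 0.0156 / 0.144955 ≈ 0.108.

0.108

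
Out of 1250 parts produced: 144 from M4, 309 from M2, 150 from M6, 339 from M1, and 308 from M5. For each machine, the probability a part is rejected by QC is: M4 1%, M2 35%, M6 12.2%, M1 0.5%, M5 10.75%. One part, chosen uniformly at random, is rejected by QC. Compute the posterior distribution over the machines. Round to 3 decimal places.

Prior × likelihood for each hypothesis:
  M4: 0.1152 × 0.01 = 0.001152
  M2: 0.2472 × 0.35 = 0.08652
  M6: 0.12 × 0.122 = 0.01464
  M1: 0.2712 × 0.005 = 0.001356
  M5: 0.2464 × 0.1075 = 0.026488
Normalizing constant = 0.130156.
P(M4 | rejected) = 0.001152/0.130156 ≈ 0.009
P(M2 | rejected) = 0.08652/0.130156 ≈ 0.665
P(M6 | rejected) = 0.01464/0.130156 ≈ 0.112
P(M1 | rejected) = 0.001356/0.130156 ≈ 0.010
P(M5 | rejected) = 0.026488/0.130156 ≈ 0.204
(Check: 0.009+0.665+0.112+0.010+0.204 = 1.000.)

M4 0.009, M2 0.665, M6 0.112, M1 0.010, M5 0.204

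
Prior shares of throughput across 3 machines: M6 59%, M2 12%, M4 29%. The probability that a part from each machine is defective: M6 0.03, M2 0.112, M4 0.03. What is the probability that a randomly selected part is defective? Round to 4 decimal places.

By Bayes' rule, posterior ∝ prior × likelihood:
  M6: 0.59 × 0.03 = 0.0177
  M2: 0.12 × 0.112 = 0.01344
  M4: 0.29 × 0.03 = 0.0087
P(defective) = 0.0177 + 0.01344 + 0.0087 = 0.03984 → 0.0398.

0.0398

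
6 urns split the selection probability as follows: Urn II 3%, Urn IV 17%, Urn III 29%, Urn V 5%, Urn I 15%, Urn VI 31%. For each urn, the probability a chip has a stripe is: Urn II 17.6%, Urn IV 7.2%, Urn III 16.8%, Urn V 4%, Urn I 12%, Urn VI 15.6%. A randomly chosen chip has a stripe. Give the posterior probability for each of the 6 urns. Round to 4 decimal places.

Unnormalized posteriors (prior × likelihood):
  Urn II: 0.03 × 0.176 = 0.00528
  Urn IV: 0.17 × 0.072 = 0.01224
  Urn III: 0.29 × 0.168 = 0.04872
  Urn V: 0.05 × 0.04 = 0.002
  Urn I: 0.15 × 0.12 = 0.018
  Urn VI: 0.31 × 0.156 = 0.04836
Sum = 0.1346.
P(Urn II | striped) = 0.00528/0.1346 ≈ 0.0392
P(Urn IV | striped) = 0.01224/0.1346 ≈ 0.0909
P(Urn III | striped) = 0.04872/0.1346 ≈ 0.3620
P(Urn V | striped) = 0.002/0.1346 ≈ 0.0149
P(Urn I | striped) = 0.018/0.1346 ≈ 0.1337
P(Urn VI | striped) = 0.04836/0.1346 ≈ 0.3593

Urn II 0.0392, Urn IV 0.0909, Urn III 0.3620, Urn V 0.0149, Urn I 0.1337, Urn VI 0.3593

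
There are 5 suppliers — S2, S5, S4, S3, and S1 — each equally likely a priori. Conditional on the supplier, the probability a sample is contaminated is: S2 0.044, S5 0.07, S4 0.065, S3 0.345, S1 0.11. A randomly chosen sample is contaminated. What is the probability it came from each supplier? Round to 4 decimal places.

S2 0.0694, S5 0.1104, S4 0.1025, S3 0.5442, S1 0.1735

With a uniform prior (1/5 each), posterior ∝ likelihood:
  S2: 0.044
  S5: 0.07
  S4: 0.065
  S3: 0.345
  S1: 0.11
Sum = 0.634.
P(S2 | contaminated) = 0.044/0.634 ≈ 0.0694
P(S5 | contaminated) = 0.07/0.634 ≈ 0.1104
P(S4 | contaminated) = 0.065/0.634 ≈ 0.1025
P(S3 | contaminated) = 0.345/0.634 ≈ 0.5442
P(S1 | contaminated) = 0.11/0.634 ≈ 0.1735
(Check: 0.0694+0.1104+0.1025+0.5442+0.1735 = 1.0000.)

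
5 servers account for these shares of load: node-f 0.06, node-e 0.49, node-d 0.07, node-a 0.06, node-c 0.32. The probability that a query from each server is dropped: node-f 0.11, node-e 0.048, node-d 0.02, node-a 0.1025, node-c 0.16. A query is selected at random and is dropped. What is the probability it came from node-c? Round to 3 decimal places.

Unnormalized posteriors (prior × likelihood):
  node-f: 0.06 × 0.11 = 0.0066
  node-e: 0.49 × 0.048 = 0.02352
  node-d: 0.07 × 0.02 = 0.0014
  node-a: 0.06 × 0.1025 = 0.00615
  node-c: 0.32 × 0.16 = 0.0512
Total = 0.08887.
P(node-c | evidence) = 0.0512 / 0.08887 ≈ 0.576.

0.576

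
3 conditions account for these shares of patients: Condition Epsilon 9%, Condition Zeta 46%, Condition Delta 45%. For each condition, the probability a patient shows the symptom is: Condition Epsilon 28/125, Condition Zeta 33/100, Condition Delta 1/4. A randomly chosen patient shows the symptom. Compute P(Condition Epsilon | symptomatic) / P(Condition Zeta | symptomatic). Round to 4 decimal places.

0.1328

By Bayes' rule, posterior ∝ prior × likelihood:
  Condition Epsilon: 0.09 × 0.224 = 0.02016
  Condition Zeta: 0.46 × 0.33 = 0.1518
  Condition Delta: 0.45 × 0.25 = 0.1125
Total = 0.28446.
The ratio is 0.02016 / 0.1518 (the normalizer cancels) = 0.1328.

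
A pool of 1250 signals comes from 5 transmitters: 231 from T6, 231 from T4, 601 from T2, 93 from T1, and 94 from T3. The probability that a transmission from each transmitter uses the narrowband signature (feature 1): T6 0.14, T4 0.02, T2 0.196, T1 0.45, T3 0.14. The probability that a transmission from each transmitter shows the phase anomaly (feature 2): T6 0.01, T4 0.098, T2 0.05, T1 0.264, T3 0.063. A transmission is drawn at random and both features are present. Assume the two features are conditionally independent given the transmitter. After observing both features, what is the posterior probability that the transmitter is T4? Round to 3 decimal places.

0.024

Prior × likelihood for each hypothesis:
  T6: 0.1848 × 0.14 × 0.01 = 0.00025872
  T4: 0.1848 × 0.02 × 0.098 = 0.000362208
  T2: 0.4808 × 0.196 × 0.05 = 0.00471184
  T1: 0.0744 × 0.45 × 0.264 = 0.00883872
  T3: 0.0752 × 0.14 × 0.063 = 0.000663264
Normalizing constant = 0.014834752.
P(T4 | evidence) = 0.000362208 / 0.014834752 ≈ 0.024.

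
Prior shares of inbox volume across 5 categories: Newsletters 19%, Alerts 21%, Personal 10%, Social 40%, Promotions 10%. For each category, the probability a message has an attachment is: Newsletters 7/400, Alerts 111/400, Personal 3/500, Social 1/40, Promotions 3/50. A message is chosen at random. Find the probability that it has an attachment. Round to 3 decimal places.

Unnormalized posteriors (prior × likelihood):
  Newsletters: 0.19 × 0.0175 = 0.003325
  Alerts: 0.21 × 0.2775 = 0.058275
  Personal: 0.1 × 0.006 = 0.0006
  Social: 0.4 × 0.025 = 0.01
  Promotions: 0.1 × 0.06 = 0.006
P(attachment) = 0.003325 + 0.058275 + 0.0006 + 0.01 + 0.006 = 0.0782 → 0.078.

0.078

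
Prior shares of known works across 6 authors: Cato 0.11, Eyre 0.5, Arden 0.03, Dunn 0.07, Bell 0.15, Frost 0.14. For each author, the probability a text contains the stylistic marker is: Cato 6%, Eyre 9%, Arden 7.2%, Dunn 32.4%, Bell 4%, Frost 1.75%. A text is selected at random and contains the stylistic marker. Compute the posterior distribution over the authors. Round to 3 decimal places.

Cato 0.078, Eyre 0.530, Arden 0.025, Dunn 0.267, Bell 0.071, Frost 0.029

Prior × likelihood for each hypothesis:
  Cato: 0.11 × 0.06 = 0.0066
  Eyre: 0.5 × 0.09 = 0.045
  Arden: 0.03 × 0.072 = 0.00216
  Dunn: 0.07 × 0.324 = 0.02268
  Bell: 0.15 × 0.04 = 0.006
  Frost: 0.14 × 0.0175 = 0.00245
Total = 0.08489.
P(Cato | marker) = 0.0066/0.08489 ≈ 0.078
P(Eyre | marker) = 0.045/0.08489 ≈ 0.530
P(Arden | marker) = 0.00216/0.08489 ≈ 0.025
P(Dunn | marker) = 0.02268/0.08489 ≈ 0.267
P(Bell | marker) = 0.006/0.08489 ≈ 0.071
P(Frost | marker) = 0.00245/0.08489 ≈ 0.029
(Check: 0.078+0.530+0.025+0.267+0.071+0.029 = 1.000.)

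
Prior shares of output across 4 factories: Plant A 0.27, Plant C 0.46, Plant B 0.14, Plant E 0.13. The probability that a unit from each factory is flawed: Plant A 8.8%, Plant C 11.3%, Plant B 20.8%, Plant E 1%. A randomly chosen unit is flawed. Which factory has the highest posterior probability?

Compute prior × likelihood for every hypothesis:
  Plant A: 0.27 × 0.088 = 0.02376
  Plant C: 0.46 × 0.113 = 0.05198
  Plant B: 0.14 × 0.208 = 0.02912
  Plant E: 0.13 × 0.01 = 0.0013
Sum = 0.10616.
Largest term belongs to Plant C, so Plant C is most probable.

Plant C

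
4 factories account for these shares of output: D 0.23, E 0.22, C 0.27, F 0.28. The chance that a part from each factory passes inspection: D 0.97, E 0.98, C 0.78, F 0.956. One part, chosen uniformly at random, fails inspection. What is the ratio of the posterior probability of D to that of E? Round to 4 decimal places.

1.5682

Taking complements, P(nonconforming | each) = D 0.03, E 0.02, C 0.22, F 0.044.
Compute prior × likelihood for every hypothesis:
  D: 0.23 × 0.03 = 0.0069
  E: 0.22 × 0.02 = 0.0044
  C: 0.27 × 0.22 = 0.0594
  F: 0.28 × 0.044 = 0.01232
Total = 0.08302.
The ratio is 0.0069 / 0.0044 (the normalizer cancels) = 1.5682.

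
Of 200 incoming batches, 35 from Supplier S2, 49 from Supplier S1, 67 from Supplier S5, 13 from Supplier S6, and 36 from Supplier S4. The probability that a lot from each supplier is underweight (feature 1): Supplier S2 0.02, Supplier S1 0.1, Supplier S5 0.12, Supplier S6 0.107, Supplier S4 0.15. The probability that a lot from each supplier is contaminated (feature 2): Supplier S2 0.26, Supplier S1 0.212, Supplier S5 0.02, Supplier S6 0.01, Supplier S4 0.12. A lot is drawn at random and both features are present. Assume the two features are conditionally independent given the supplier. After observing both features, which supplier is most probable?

Supplier S1

Compute prior × likelihood for every hypothesis:
  Supplier S2: 0.175 × 0.02 × 0.26 = 0.00091
  Supplier S1: 0.245 × 0.1 × 0.212 = 0.005194
  Supplier S5: 0.335 × 0.12 × 0.02 = 0.000804
  Supplier S6: 0.065 × 0.107 × 0.01 = 0.00006955
  Supplier S4: 0.18 × 0.15 × 0.12 = 0.00324
Normalizing constant = 0.01021755.
Largest term belongs to Supplier S1, so Supplier S1 is most probable.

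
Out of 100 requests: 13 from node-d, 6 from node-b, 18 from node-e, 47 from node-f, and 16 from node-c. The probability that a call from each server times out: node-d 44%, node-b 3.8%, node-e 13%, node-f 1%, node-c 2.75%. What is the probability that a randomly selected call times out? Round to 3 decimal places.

0.092

By Bayes' rule, posterior ∝ prior × likelihood:
  node-d: 0.13 × 0.44 = 0.0572
  node-b: 0.06 × 0.038 = 0.00228
  node-e: 0.18 × 0.13 = 0.0234
  node-f: 0.47 × 0.01 = 0.0047
  node-c: 0.16 × 0.0275 = 0.0044
P(timeout) = 0.0572 + 0.00228 + 0.0234 + 0.0047 + 0.0044 = 0.09198 → 0.092.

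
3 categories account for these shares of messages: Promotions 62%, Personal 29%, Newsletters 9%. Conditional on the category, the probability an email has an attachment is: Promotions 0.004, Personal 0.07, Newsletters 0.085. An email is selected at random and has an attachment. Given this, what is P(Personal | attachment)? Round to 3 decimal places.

By Bayes' rule, posterior ∝ prior × likelihood:
  Promotions: 0.62 × 0.004 = 0.00248
  Personal: 0.29 × 0.07 = 0.0203
  Newsletters: 0.09 × 0.085 = 0.00765
Normalizing constant = 0.03043.
P(Personal | evidence) = 0.0203 / 0.03043 ≈ 0.667.

0.667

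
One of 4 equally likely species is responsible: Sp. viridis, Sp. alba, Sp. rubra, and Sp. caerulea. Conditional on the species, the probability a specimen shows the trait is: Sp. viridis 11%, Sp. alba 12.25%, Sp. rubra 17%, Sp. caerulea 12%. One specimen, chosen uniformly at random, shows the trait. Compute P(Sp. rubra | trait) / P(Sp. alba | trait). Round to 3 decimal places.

With a uniform prior (1/4 each), posterior ∝ likelihood:
  Sp. viridis: 0.11
  Sp. alba: 0.1225
  Sp. rubra: 0.17
  Sp. caerulea: 0.12
Normalizing constant = 0.5225.
The ratio is 0.17 / 0.1225 (the normalizer cancels) = 1.388.

1.388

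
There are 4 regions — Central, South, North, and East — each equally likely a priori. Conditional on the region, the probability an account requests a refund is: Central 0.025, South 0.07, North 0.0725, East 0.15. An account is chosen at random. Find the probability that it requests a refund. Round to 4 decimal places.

0.0794

With a uniform prior (1/4 each), posterior ∝ likelihood:
  Central: 0.025
  South: 0.07
  North: 0.0725
  East: 0.15
P(refund) = (1/4) × (0.025 + 0.07 + 0.0725 + 0.15) = 0.3175/4 ≈ 0.0794.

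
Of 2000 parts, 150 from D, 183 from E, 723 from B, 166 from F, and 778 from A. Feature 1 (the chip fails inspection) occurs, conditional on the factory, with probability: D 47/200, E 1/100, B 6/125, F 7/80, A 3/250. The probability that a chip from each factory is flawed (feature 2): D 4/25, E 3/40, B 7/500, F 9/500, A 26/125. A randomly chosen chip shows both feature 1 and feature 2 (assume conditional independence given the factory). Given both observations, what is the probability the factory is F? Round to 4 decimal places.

By Bayes' rule, posterior ∝ prior × likelihood:
  D: 0.075 × 0.235 × 0.16 = 0.00282
  E: 0.0915 × 0.01 × 0.075 = 0.000068625
  B: 0.3615 × 0.048 × 0.014 = 0.000242928
  F: 0.083 × 0.0875 × 0.018 = 0.000130725
  A: 0.389 × 0.012 × 0.208 = 0.000970944
Total = 0.004233222.
P(F | evidence) = 0.000130725 / 0.004233222 ≈ 0.0309.

0.0309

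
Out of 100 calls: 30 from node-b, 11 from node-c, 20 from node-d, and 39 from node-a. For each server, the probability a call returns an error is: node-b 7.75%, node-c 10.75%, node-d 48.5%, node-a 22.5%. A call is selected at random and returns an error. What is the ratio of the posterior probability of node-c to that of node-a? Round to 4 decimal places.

By Bayes' rule, posterior ∝ prior × likelihood:
  node-b: 0.3 × 0.0775 = 0.02325
  node-c: 0.11 × 0.1075 = 0.011825
  node-d: 0.2 × 0.485 = 0.097
  node-a: 0.39 × 0.225 = 0.08775
Sum = 0.219825.
The ratio is 0.011825 / 0.08775 (the normalizer cancels) = 0.1348.

0.1348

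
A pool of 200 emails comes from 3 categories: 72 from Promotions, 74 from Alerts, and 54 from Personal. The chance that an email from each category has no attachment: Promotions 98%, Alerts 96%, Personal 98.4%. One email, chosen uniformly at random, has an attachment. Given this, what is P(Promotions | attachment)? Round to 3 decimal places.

Taking complements, P(attachment | each) = Promotions 0.02, Alerts 0.04, Personal 0.016.
By Bayes' rule, posterior ∝ prior × likelihood:
  Promotions: 0.36 × 0.02 = 0.0072
  Alerts: 0.37 × 0.04 = 0.0148
  Personal: 0.27 × 0.016 = 0.00432
Sum = 0.02632.
P(Promotions | evidence) = 0.0072 / 0.02632 ≈ 0.274.

0.274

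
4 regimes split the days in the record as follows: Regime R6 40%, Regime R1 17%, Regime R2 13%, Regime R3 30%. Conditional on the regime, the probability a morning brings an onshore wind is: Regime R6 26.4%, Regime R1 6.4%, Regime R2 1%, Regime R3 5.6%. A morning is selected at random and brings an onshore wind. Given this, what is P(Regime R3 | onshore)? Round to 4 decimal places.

0.1248

Prior × likelihood for each hypothesis:
  Regime R6: 0.4 × 0.264 = 0.1056
  Regime R1: 0.17 × 0.064 = 0.01088
  Regime R2: 0.13 × 0.01 = 0.0013
  Regime R3: 0.3 × 0.056 = 0.0168
Normalizing constant = 0.13458.
P(Regime R3 | evidence) = 0.0168 / 0.13458 ≈ 0.1248.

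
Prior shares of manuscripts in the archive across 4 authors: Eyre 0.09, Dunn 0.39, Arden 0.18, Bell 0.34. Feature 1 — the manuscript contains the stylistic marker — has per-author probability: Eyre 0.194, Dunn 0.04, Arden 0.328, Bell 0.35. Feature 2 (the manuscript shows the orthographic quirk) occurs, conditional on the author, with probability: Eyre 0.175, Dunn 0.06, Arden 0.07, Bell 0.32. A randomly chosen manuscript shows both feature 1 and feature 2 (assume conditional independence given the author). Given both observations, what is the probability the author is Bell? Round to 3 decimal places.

Compute prior × likelihood for every hypothesis:
  Eyre: 0.09 × 0.194 × 0.175 = 0.0030555
  Dunn: 0.39 × 0.04 × 0.06 = 0.000936
  Arden: 0.18 × 0.328 × 0.07 = 0.0041328
  Bell: 0.34 × 0.35 × 0.32 = 0.03808
Total = 0.0462043.
P(Bell | evidence) = 0.03808 / 0.0462043 ≈ 0.824.

0.824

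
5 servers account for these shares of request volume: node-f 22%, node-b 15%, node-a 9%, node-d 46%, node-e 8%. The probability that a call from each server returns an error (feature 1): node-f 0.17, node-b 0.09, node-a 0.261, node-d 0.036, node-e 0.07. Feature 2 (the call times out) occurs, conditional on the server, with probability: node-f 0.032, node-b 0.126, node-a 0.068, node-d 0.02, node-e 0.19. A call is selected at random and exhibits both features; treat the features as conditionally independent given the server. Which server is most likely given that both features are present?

Unnormalized posteriors (prior × likelihood):
  node-f: 0.22 × 0.17 × 0.032 = 0.0011968
  node-b: 0.15 × 0.09 × 0.126 = 0.001701
  node-a: 0.09 × 0.261 × 0.068 = 0.00159732
  node-d: 0.46 × 0.036 × 0.02 = 0.0003312
  node-e: 0.08 × 0.07 × 0.19 = 0.001064
Total = 0.00589032.
Largest term belongs to node-b, so node-b is most probable.

node-b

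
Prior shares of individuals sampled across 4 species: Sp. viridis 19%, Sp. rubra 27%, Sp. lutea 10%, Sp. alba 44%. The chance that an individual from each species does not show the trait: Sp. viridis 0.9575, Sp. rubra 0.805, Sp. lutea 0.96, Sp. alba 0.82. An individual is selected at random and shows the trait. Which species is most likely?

Taking complements, P(trait | each) = Sp. viridis 0.0425, Sp. rubra 0.195, Sp. lutea 0.04, Sp. alba 0.18.
By Bayes' rule, posterior ∝ prior × likelihood:
  Sp. viridis: 0.19 × 0.0425 = 0.008075
  Sp. rubra: 0.27 × 0.195 = 0.05265
  Sp. lutea: 0.1 × 0.04 = 0.004
  Sp. alba: 0.44 × 0.18 = 0.0792
Normalizing constant = 0.143925.
Largest term belongs to Sp. alba, so Sp. alba is most probable.

Sp. alba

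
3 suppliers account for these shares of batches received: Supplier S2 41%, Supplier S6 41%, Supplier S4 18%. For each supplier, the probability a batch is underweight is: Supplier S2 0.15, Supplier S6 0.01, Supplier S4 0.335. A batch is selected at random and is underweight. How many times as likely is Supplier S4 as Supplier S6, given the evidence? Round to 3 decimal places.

14.707

Compute prior × likelihood for every hypothesis:
  Supplier S2: 0.41 × 0.15 = 0.0615
  Supplier S6: 0.41 × 0.01 = 0.0041
  Supplier S4: 0.18 × 0.335 = 0.0603
Sum = 0.1259.
The ratio is 0.0603 / 0.0041 (the normalizer cancels) = 14.707.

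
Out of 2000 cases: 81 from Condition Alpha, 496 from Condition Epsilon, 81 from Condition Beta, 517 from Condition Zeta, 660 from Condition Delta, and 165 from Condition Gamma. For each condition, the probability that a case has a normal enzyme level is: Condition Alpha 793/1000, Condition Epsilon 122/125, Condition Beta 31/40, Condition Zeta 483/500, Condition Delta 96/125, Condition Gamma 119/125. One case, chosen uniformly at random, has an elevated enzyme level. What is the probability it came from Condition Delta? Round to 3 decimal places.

0.679

Taking complements, P(elevated | each) = Condition Alpha 0.207, Condition Epsilon 0.024, Condition Beta 0.225, Condition Zeta 0.034, Condition Delta 0.232, Condition Gamma 0.048.
Compute prior × likelihood for every hypothesis:
  Condition Alpha: 0.0405 × 0.207 = 0.0083835
  Condition Epsilon: 0.248 × 0.024 = 0.005952
  Condition Beta: 0.0405 × 0.225 = 0.0091125
  Condition Zeta: 0.2585 × 0.034 = 0.008789
  Condition Delta: 0.33 × 0.232 = 0.07656
  Condition Gamma: 0.0825 × 0.048 = 0.00396
Sum = 0.112757.
P(Condition Delta | evidence) = 0.07656 / 0.112757 ≈ 0.679.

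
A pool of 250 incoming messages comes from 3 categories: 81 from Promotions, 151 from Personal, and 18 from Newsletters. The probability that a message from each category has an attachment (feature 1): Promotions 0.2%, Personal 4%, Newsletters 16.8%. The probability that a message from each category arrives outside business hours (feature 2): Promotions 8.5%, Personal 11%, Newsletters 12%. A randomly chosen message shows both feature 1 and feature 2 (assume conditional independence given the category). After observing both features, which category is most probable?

Personal

Compute prior × likelihood for every hypothesis:
  Promotions: 0.324 × 0.002 × 0.085 = 0.00005508
  Personal: 0.604 × 0.04 × 0.11 = 0.0026576
  Newsletters: 0.072 × 0.168 × 0.12 = 0.00145152
Sum = 0.0041642.
Largest term belongs to Personal, so Personal is most probable.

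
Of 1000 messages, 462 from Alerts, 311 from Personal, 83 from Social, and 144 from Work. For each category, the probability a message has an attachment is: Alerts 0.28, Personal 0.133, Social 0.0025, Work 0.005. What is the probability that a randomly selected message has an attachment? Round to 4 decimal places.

Prior × likelihood for each hypothesis:
  Alerts: 0.462 × 0.28 = 0.12936
  Personal: 0.311 × 0.133 = 0.041363
  Social: 0.083 × 0.0025 = 0.0002075
  Work: 0.144 × 0.005 = 0.00072
P(attachment) = 0.12936 + 0.041363 + 0.0002075 + 0.00072 = 0.1716505 → 0.1717.

0.1717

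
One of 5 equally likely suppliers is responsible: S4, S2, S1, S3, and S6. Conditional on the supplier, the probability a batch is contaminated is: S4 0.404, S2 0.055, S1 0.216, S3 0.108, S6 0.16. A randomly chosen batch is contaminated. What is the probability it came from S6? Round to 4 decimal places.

With a uniform prior (1/5 each), posterior ∝ likelihood:
  S4: 0.404
  S2: 0.055
  S1: 0.216
  S3: 0.108
  S6: 0.16
Normalizing constant = 0.943.
P(S6 | evidence) = 0.16 / 0.943 ≈ 0.1697.

0.1697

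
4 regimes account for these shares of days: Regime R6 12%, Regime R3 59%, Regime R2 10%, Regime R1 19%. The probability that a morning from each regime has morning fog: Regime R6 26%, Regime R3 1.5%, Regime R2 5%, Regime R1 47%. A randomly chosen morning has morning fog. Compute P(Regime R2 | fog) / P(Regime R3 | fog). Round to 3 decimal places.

By Bayes' rule, posterior ∝ prior × likelihood:
  Regime R6: 0.12 × 0.26 = 0.0312
  Regime R3: 0.59 × 0.015 = 0.00885
  Regime R2: 0.1 × 0.05 = 0.005
  Regime R1: 0.19 × 0.47 = 0.0893
Sum = 0.13435.
The ratio is 0.005 / 0.00885 (the normalizer cancels) = 0.565.

0.565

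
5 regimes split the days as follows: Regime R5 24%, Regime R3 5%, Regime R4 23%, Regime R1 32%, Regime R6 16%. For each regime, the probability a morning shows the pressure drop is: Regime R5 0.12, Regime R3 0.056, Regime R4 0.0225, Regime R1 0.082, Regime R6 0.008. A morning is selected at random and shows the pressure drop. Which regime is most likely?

Prior × likelihood for each hypothesis:
  Regime R5: 0.24 × 0.12 = 0.0288
  Regime R3: 0.05 × 0.056 = 0.0028
  Regime R4: 0.23 × 0.0225 = 0.005175
  Regime R1: 0.32 × 0.082 = 0.02624
  Regime R6: 0.16 × 0.008 = 0.00128
Sum = 0.064295.
Largest term belongs to Regime R5, so Regime R5 is most probable.

Regime R5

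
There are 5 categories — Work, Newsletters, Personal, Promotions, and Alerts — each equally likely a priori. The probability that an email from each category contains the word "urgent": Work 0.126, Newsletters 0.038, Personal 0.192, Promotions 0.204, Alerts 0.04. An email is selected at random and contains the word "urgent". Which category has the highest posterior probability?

Promotions

With a uniform prior (1/5 each), posterior ∝ likelihood:
  Work: 0.126
  Newsletters: 0.038
  Personal: 0.192
  Promotions: 0.204
  Alerts: 0.04
Total = 0.6.
Largest term belongs to Promotions, so Promotions is most probable.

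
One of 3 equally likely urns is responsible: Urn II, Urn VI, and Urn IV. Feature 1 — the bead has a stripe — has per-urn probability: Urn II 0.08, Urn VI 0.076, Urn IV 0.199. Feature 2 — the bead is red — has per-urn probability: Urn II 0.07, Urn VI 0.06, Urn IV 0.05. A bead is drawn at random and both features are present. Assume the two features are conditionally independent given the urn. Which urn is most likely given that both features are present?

Urn IV

Since the prior is uniform, the posterior is proportional to the likelihood:
  Urn II: 0.08 × 0.07 = 0.0056
  Urn VI: 0.076 × 0.06 = 0.00456
  Urn IV: 0.199 × 0.05 = 0.00995
Total = 0.02011.
Largest term belongs to Urn IV, so Urn IV is most probable.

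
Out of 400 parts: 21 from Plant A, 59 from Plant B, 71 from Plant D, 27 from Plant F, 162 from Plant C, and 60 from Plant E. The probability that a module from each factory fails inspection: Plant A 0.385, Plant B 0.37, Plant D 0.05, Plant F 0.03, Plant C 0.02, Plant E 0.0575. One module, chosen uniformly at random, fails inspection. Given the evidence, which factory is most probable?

Plant B

By Bayes' rule, posterior ∝ prior × likelihood:
  Plant A: 0.0525 × 0.385 = 0.0202125
  Plant B: 0.1475 × 0.37 = 0.054575
  Plant D: 0.1775 × 0.05 = 0.008875
  Plant F: 0.0675 × 0.03 = 0.002025
  Plant C: 0.405 × 0.02 = 0.0081
  Plant E: 0.15 × 0.0575 = 0.008625
Sum = 0.1024125.
Largest term belongs to Plant B, so Plant B is most probable.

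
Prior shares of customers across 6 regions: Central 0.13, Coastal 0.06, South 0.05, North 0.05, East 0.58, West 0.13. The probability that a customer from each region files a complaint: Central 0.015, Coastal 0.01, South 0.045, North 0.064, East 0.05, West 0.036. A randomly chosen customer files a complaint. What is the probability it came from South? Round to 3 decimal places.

0.054

Unnormalized posteriors (prior × likelihood):
  Central: 0.13 × 0.015 = 0.00195
  Coastal: 0.06 × 0.01 = 0.0006
  South: 0.05 × 0.045 = 0.00225
  North: 0.05 × 0.064 = 0.0032
  East: 0.58 × 0.05 = 0.029
  West: 0.13 × 0.036 = 0.00468
Normalizing constant = 0.04168.
P(South | evidence) = 0.00225 / 0.04168 ≈ 0.054.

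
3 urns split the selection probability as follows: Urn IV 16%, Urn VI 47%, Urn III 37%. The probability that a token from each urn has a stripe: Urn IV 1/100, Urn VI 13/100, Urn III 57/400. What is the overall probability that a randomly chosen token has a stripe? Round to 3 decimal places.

0.115

Unnormalized posteriors (prior × likelihood):
  Urn IV: 0.16 × 0.01 = 0.0016
  Urn VI: 0.47 × 0.13 = 0.0611
  Urn III: 0.37 × 0.1425 = 0.052725
P(striped) = 0.0016 + 0.0611 + 0.052725 = 0.115425 → 0.115.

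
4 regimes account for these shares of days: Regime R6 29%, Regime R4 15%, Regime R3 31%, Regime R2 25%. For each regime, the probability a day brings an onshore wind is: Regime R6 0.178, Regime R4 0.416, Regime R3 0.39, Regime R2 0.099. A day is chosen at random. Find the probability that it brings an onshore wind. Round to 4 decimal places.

0.2597

Unnormalized posteriors (prior × likelihood):
  Regime R6: 0.29 × 0.178 = 0.05162
  Regime R4: 0.15 × 0.416 = 0.0624
  Regime R3: 0.31 × 0.39 = 0.1209
  Regime R2: 0.25 × 0.099 = 0.02475
P(onshore) = 0.05162 + 0.0624 + 0.1209 + 0.02475 = 0.25967 → 0.2597.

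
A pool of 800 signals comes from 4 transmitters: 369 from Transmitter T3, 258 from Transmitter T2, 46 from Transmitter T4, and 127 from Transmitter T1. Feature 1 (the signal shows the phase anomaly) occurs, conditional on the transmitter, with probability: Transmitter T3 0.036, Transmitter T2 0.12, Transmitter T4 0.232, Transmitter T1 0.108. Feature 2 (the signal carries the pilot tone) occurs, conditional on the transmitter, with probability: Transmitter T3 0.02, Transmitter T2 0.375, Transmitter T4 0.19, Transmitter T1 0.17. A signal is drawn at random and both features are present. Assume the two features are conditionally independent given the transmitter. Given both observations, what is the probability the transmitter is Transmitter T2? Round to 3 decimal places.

0.715

Compute prior × likelihood for every hypothesis:
  Transmitter T3: 0.46125 × 0.036 × 0.02 = 0.0003321
  Transmitter T2: 0.3225 × 0.12 × 0.375 = 0.0145125
  Transmitter T4: 0.0575 × 0.232 × 0.19 = 0.0025346
  Transmitter T1: 0.15875 × 0.108 × 0.17 = 0.00291465
Sum = 0.02029385.
P(Transmitter T2 | evidence) = 0.0145125 / 0.02029385 ≈ 0.715.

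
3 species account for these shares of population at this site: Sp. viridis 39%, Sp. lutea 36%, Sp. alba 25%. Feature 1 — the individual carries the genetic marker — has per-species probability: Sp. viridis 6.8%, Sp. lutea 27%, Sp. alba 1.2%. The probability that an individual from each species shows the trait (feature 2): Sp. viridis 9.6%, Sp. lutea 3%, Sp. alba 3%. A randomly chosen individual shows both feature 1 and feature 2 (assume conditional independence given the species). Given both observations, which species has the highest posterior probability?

Sp. lutea

Compute prior × likelihood for every hypothesis:
  Sp. viridis: 0.39 × 0.068 × 0.096 = 0.00254592
  Sp. lutea: 0.36 × 0.27 × 0.03 = 0.002916
  Sp. alba: 0.25 × 0.012 × 0.03 = 0.00009
Total = 0.00555192.
Largest term belongs to Sp. lutea, so Sp. lutea is most probable.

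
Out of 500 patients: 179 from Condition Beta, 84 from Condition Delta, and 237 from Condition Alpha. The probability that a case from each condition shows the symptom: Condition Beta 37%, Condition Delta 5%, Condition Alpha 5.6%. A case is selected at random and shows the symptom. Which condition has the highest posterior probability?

Unnormalized posteriors (prior × likelihood):
  Condition Beta: 0.358 × 0.37 = 0.13246
  Condition Delta: 0.168 × 0.05 = 0.0084
  Condition Alpha: 0.474 × 0.056 = 0.026544
Sum = 0.167404.
Largest term belongs to Condition Beta, so Condition Beta is most probable.

Condition Beta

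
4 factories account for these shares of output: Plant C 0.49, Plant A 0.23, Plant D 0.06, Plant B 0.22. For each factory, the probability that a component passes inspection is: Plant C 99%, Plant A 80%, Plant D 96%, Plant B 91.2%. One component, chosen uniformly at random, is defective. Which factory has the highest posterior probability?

Taking complements, P(defective | each) = Plant C 0.01, Plant A 0.2, Plant D 0.04, Plant B 0.088.
By Bayes' rule, posterior ∝ prior × likelihood:
  Plant C: 0.49 × 0.01 = 0.0049
  Plant A: 0.23 × 0.2 = 0.046
  Plant D: 0.06 × 0.04 = 0.0024
  Plant B: 0.22 × 0.088 = 0.01936
Sum = 0.07266.
Largest term belongs to Plant A, so Plant A is most probable.

Plant A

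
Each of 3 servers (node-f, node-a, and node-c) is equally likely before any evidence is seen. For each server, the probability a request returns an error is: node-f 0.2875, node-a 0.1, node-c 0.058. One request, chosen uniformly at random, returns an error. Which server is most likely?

With a uniform prior (1/3 each), posterior ∝ likelihood:
  node-f: 0.2875
  node-a: 0.1
  node-c: 0.058
Total = 0.4455.
Largest term belongs to node-f, so node-f is most probable.

node-f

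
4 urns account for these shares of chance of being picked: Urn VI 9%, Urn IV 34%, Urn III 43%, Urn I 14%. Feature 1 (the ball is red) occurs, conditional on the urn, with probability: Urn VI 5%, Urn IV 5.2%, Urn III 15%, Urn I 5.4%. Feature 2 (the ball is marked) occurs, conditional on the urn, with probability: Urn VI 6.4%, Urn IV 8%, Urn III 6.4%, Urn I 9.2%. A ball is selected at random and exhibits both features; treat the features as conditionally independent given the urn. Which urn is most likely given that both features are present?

Compute prior × likelihood for every hypothesis:
  Urn VI: 0.09 × 0.05 × 0.064 = 0.000288
  Urn IV: 0.34 × 0.052 × 0.08 = 0.0014144
  Urn III: 0.43 × 0.15 × 0.064 = 0.004128
  Urn I: 0.14 × 0.054 × 0.092 = 0.00069552
Sum = 0.00652592.
Largest term belongs to Urn III, so Urn III is most probable.

Urn III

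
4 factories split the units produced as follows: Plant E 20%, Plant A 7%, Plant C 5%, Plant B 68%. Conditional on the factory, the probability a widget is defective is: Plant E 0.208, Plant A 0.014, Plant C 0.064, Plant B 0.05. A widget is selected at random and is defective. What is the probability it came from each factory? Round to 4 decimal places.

Plant E 0.5214, Plant A 0.0123, Plant C 0.0401, Plant B 0.4262

Prior × likelihood for each hypothesis:
  Plant E: 0.2 × 0.208 = 0.0416
  Plant A: 0.07 × 0.014 = 0.00098
  Plant C: 0.05 × 0.064 = 0.0032
  Plant B: 0.68 × 0.05 = 0.034
Total = 0.07978.
P(Plant E | defective) = 0.0416/0.07978 ≈ 0.5214
P(Plant A | defective) = 0.00098/0.07978 ≈ 0.0123
P(Plant C | defective) = 0.0032/0.07978 ≈ 0.0401
P(Plant B | defective) = 0.034/0.07978 ≈ 0.4262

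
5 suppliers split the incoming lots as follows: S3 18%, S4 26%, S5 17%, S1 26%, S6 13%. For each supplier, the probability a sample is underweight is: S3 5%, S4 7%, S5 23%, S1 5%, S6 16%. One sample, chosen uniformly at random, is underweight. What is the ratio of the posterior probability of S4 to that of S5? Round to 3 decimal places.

By Bayes' rule, posterior ∝ prior × likelihood:
  S3: 0.18 × 0.05 = 0.009
  S4: 0.26 × 0.07 = 0.0182
  S5: 0.17 × 0.23 = 0.0391
  S1: 0.26 × 0.05 = 0.013
  S6: 0.13 × 0.16 = 0.0208
Total = 0.1001.
The ratio is 0.0182 / 0.0391 (the normalizer cancels) = 0.465.

0.465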